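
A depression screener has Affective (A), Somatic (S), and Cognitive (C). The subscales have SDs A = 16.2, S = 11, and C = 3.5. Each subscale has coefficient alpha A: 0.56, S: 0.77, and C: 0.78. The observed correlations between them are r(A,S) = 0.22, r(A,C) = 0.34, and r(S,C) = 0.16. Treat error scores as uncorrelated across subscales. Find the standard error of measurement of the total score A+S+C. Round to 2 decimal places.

12.08

Var(total) = 395.69 + 129.284 = 524.974.
True-score variance = 249.691 + 129.284 = 378.975, so reliability = 0.7219.
Error variance = 524.974 − 378.975 = 145.999; SEM = √145.999 = 12.08.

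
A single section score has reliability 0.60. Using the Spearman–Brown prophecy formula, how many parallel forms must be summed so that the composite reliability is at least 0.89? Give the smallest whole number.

6

k ≥ ρ*(1−ρ₁)/(ρ₁(1−ρ*)) = 0.89·0.40 / (0.60·0.11) = 5.394.
Smallest integer k = 6.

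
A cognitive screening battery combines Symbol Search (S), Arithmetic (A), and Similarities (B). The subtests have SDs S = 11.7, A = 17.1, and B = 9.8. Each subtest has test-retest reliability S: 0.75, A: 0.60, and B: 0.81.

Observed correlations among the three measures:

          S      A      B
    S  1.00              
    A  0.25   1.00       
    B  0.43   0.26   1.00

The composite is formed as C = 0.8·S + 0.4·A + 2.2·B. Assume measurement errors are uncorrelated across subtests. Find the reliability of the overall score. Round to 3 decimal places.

0.854

Var(C) = 0.8²·11.7² + 0.4²·17.1² + 2.2²·9.8² + 2·[0.32·11.7·17.1·0.25 + 1.76·11.7·9.8·0.43 + 0.88·17.1·9.8·0.26] = 599.229 + 282.245 = 881.474.
Under uncorrelated errors the observed covariances equal the true-score covariances, so only the own-variance terms attenuate.
True-score variance = [0.8²·11.7²·0.75 + 0.4²·17.1²·0.60 + 2.2²·9.8²·0.81] + 282.245 = 470.294 + 282.245 = 752.539.
Reliability = 752.539 / 881.474 = 0.854.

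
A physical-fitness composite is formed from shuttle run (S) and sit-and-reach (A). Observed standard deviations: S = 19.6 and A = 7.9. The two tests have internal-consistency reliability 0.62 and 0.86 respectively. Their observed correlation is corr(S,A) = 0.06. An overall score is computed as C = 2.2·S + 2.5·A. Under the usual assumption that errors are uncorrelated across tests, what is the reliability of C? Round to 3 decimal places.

0.676

Var(C) = 2.2²·19.6² + 2.5²·7.9² + 2·[5.5·19.6·7.9·0.06] = 2249.4 + 102.194 = 2351.59.
Because errors are independent across components, Cov(Tᵢ,Tⱼ) = Cov(Xᵢ,Xⱼ); the off-diagonal part of the true-score variance is the same as above.
True-score variance = [2.2²·19.6²·0.62 + 2.5²·7.9²·0.86] + 102.194 = 1488.24 + 102.194 = 1590.44.
Reliability = 1590.44 / 2351.59 = 0.676.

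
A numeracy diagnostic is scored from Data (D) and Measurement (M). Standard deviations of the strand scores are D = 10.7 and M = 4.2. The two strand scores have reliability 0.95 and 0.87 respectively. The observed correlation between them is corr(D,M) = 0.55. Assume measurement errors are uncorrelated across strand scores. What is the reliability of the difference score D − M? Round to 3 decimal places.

Var(D−M) = 10.7² + 4.2² − 2·10.7·4.2·0.55 = 132.13 − 49.434 = 82.696.
Because errors are independent across components, Cov(Tᵢ,Tⱼ) = Cov(Xᵢ,Xⱼ); the off-diagonal part of the true-score variance is the same as above.
True-score variance = [10.7²·0.95 + 4.2²·0.87] − 49.434 = 124.112 − 49.434 = 74.6783.
Reliability = 74.6783 / 82.696 = 0.903.

0.903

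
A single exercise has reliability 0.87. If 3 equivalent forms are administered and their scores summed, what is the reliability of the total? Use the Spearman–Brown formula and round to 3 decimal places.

0.953

ρ_k = kρ / (1 + (k−1)ρ) = 3·0.87 / (1 + 2·0.87) = 2.610 / 2.740 = 0.953.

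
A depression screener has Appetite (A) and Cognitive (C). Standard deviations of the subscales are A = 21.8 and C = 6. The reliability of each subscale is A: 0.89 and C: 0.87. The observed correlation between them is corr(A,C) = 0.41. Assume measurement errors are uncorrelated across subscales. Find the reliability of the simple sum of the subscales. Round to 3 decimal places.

0.908

Var(A+C) = 21.8² + 6² + 2·[21.8·6·0.41] = 511.24 + 107.256 = 618.496.
Under uncorrelated errors the observed covariances equal the true-score covariances, so only the own-variance terms attenuate.
True-score variance = [21.8²·0.89 + 6²·0.87] + 107.256 = 454.284 + 107.256 = 561.54.
Reliability = 561.54 / 618.496 = 0.908.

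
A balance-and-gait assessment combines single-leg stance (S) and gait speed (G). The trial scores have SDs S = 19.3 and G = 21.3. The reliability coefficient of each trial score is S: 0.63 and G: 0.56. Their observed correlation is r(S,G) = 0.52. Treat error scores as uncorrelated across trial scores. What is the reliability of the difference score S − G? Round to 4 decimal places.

0.1535

Var(S−G) = 19.3² + 21.3² − 2·19.3·21.3·0.52 = 826.18 − 427.534 = 398.646.
Under uncorrelated errors the observed covariances equal the true-score covariances, so only the own-variance terms attenuate.
True-score variance = [19.3²·0.63 + 21.3²·0.56] − 427.534 = 488.735 − 427.534 = 61.2015.
Reliability = 61.2015 / 398.646 = 0.1535.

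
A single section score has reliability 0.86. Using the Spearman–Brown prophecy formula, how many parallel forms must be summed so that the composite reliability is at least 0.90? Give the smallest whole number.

2

k ≥ ρ*(1−ρ₁)/(ρ₁(1−ρ*)) = 0.90·0.14 / (0.86·0.10) = 1.465.
Smallest integer k = 2.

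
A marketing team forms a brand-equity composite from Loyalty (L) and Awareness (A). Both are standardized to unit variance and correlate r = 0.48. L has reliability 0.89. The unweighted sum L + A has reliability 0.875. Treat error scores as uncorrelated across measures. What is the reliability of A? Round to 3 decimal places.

Var(L+A) = 2 + 2·0.48 = 2.960.
True-score variance = ρ_L + ρ_A + 2·0.48, so 0.875 = (0.89 + ρ_A + 0.96) / 2.960.
ρ_A = 0.875·2.960 − 0.89 − 0.96 = 0.740.

0.740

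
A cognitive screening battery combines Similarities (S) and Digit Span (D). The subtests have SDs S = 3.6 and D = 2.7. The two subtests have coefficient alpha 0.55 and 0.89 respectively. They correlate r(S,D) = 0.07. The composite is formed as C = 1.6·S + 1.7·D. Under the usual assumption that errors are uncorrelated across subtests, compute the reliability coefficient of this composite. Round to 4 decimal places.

0.7024

Var(C) = 1.6²·3.6² + 1.7²·2.7² + 2·[2.72·3.6·2.7·0.07] = 54.2457 + 3.70138 = 57.9471.
With uncorrelated errors the cross-covariances are all true-score covariance, so they carry over unchanged; only the diagonal terms shrink to ρᵢσᵢ².
True-score variance = [1.6²·3.6²·0.55 + 1.7²·2.7²·0.89] + 3.70138 = 36.9983 + 3.70138 = 40.6997.
Reliability = 40.6997 / 57.9471 = 0.7024.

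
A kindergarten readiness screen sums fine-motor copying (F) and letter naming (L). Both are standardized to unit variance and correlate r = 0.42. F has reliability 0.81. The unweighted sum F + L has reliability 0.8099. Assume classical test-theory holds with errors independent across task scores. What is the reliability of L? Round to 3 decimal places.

Var(F+L) = 2 + 2·0.42 = 2.840.
True-score variance = ρ_F + ρ_L + 2·0.42, so 0.8099 = (0.81 + ρ_L + 0.84) / 2.840.
ρ_L = 0.8099·2.840 − 0.81 − 0.84 = 0.650.

0.650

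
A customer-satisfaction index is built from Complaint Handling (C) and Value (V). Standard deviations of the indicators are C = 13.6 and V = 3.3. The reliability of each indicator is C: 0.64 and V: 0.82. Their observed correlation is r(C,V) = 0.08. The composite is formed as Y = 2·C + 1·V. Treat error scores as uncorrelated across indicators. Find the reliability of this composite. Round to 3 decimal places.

Var(Y) = 2²·13.6² + 3.3² + 2·[2·13.6·3.3·0.08] = 750.73 + 14.3616 = 765.092.
With uncorrelated errors the cross-covariances are all true-score covariance, so they carry over unchanged; only the diagonal terms shrink to ρᵢσᵢ².
True-score variance = [2²·13.6²·0.64 + 3.3²·0.82] + 14.3616 = 482.427 + 14.3616 = 496.789.
Reliability = 496.789 / 765.092 = 0.649.

0.649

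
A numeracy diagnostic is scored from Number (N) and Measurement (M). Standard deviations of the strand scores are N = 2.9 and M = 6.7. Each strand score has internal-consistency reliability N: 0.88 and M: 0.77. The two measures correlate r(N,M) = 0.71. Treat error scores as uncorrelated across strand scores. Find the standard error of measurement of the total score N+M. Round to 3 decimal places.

3.367

Var(total) = 53.3 + 27.5906 = 80.8906.
True-score variance = 41.9661 + 27.5906 = 69.5567, so reliability = 0.8599.
Error variance = 80.8906 − 69.5567 = 11.3339; SEM = √11.3339 = 3.367.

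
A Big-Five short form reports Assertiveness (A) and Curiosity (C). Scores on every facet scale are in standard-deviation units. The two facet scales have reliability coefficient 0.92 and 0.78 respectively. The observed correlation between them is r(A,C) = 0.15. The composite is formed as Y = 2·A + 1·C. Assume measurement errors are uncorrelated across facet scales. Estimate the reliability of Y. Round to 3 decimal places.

0.904

Var(Y) = 2² + 1 + 2·[2·0.15] = 5 + 0.6 = 5.6.
Because errors are independent across components, Cov(Tᵢ,Tⱼ) = Cov(Xᵢ,Xⱼ); the off-diagonal part of the true-score variance is the same as above.
True-score variance = [2²·0.92 + 0.78] + 0.6 = 4.46 + 0.6 = 5.06.
Reliability = 5.06 / 5.6 = 0.904.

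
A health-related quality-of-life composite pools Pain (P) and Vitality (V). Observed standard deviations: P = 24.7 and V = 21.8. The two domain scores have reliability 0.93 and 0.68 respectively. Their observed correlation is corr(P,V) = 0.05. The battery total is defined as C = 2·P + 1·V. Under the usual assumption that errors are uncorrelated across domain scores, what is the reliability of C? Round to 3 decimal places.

Var(C) = 2²·24.7² + 21.8² + 2·[2·24.7·21.8·0.05] = 2915.6 + 107.692 = 3023.29.
With uncorrelated errors the cross-covariances are all true-score covariance, so they carry over unchanged; only the diagonal terms shrink to ρᵢσᵢ².
True-score variance = [2²·24.7²·0.93 + 21.8²·0.68] + 107.692 = 2592.7 + 107.692 = 2700.39.
Reliability = 2700.39 / 3023.29 = 0.893.

0.893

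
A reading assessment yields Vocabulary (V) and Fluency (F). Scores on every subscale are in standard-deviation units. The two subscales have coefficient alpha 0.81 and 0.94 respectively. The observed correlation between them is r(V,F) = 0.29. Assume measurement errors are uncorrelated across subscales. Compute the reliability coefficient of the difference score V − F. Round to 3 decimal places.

0.824

Var(V−F) = 1 + 1 − 2·0.29 = 2 − 0.58 = 1.42.
With uncorrelated errors the cross-covariances are all true-score covariance, so they carry over unchanged; only the diagonal terms shrink to ρᵢσᵢ².
True-score variance = [0.81 + 0.94] − 0.58 = 1.75 − 0.58 = 1.17.
Reliability = 1.17 / 1.42 = 0.824.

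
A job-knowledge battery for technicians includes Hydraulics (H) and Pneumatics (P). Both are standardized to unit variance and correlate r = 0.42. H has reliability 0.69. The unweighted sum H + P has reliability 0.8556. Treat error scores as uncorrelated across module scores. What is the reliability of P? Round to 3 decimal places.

0.900

Var(H+P) = 2 + 2·0.42 = 2.840.
True-score variance = ρ_H + ρ_P + 2·0.42, so 0.8556 = (0.69 + ρ_P + 0.84) / 2.840.
ρ_P = 0.8556·2.840 − 0.69 − 0.84 = 0.900.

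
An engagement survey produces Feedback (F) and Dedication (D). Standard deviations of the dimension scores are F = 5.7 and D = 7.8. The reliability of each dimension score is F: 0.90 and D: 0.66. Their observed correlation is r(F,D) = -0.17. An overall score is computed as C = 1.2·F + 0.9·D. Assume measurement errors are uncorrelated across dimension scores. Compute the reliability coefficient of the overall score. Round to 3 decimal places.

Var(C) = 1.2²·5.7² + 0.9²·7.8² + 2·[1.08·5.7·7.8·(-0.17)] = 96.066 − 16.3257 = 79.7403.
With uncorrelated errors the cross-covariances are all true-score covariance, so they carry over unchanged; only the diagonal terms shrink to ρᵢσᵢ².
True-score variance = [1.2²·5.7²·0.90 + 0.9²·7.8²·0.66] − 16.3257 = 74.6321 − 16.3257 = 58.3064.
Reliability = 58.3064 / 79.7403 = 0.731.

0.731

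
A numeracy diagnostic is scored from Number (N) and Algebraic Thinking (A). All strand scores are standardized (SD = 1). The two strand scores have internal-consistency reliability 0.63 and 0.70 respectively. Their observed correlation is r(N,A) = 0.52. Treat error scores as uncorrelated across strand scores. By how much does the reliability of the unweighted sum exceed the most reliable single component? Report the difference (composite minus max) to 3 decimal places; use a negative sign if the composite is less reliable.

Var(sum) = 2 + 1.04 = 3.04; true-score variance = 1.33 + 1.04 = 2.37; composite reliability = 0.7796.
Max component reliability = 0.7000.
Difference = 0.7796 − 0.7000 = 0.080.

0.080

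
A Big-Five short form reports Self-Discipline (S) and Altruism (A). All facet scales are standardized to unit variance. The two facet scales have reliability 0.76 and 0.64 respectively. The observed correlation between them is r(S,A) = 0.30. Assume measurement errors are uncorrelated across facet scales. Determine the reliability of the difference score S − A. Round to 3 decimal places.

0.571

Var(S−A) = 1 + 1 − 2·0.30 = 2 − 0.6 = 1.4.
Because errors are independent across components, Cov(Tᵢ,Tⱼ) = Cov(Xᵢ,Xⱼ); the off-diagonal part of the true-score variance is the same as above.
True-score variance = [0.76 + 0.64] − 0.6 = 1.4 − 0.6 = 0.8.
Reliability = 0.8 / 1.4 = 0.571.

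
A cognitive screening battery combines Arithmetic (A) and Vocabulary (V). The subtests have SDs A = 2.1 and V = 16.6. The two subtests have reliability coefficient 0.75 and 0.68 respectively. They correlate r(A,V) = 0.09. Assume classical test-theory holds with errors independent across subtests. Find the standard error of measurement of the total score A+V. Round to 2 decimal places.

9.45

Var(total) = 279.97 + 6.2748 = 286.245.
True-score variance = 190.688 + 6.2748 = 196.963, so reliability = 0.6881.
Error variance = 286.245 − 196.963 = 89.2817; SEM = √89.2817 = 9.45.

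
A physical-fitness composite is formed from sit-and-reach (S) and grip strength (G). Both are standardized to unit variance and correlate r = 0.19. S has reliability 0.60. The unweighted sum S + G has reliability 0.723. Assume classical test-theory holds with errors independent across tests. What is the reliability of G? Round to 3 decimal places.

Var(S+G) = 2 + 2·0.19 = 2.380.
True-score variance = ρ_S + ρ_G + 2·0.19, so 0.723 = (0.60 + ρ_G + 0.38) / 2.380.
ρ_G = 0.723·2.380 − 0.60 − 0.38 = 0.741.

0.741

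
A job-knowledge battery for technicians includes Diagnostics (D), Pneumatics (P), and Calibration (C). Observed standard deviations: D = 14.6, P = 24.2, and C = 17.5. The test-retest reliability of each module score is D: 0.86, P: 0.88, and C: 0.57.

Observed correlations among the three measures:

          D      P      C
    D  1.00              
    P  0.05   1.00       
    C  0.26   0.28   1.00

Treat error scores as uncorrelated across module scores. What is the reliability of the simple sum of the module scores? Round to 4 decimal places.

0.8465

Var(D+P+C) = 14.6² + 24.2² + 17.5² + 2·[14.6·24.2·0.05 + 14.6·17.5·0.26 + 24.2·17.5·0.28] = 1105.05 + 405.352 = 1510.4.
Because errors are independent across components, Cov(Tᵢ,Tⱼ) = Cov(Xᵢ,Xⱼ); the off-diagonal part of the true-score variance is the same as above.
True-score variance = [14.6²·0.86 + 24.2²·0.88 + 17.5²·0.57] + 405.352 = 873.243 + 405.352 = 1278.6.
Reliability = 1278.6 / 1510.4 = 0.8465.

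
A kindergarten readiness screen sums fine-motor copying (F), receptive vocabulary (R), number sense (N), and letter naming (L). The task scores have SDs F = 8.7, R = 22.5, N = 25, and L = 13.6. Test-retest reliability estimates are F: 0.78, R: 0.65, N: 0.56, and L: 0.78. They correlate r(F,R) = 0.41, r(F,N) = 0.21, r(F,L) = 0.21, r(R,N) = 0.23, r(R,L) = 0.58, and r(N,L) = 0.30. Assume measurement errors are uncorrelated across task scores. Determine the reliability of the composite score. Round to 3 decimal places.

Var(F+R+N+L) = 8.7² + 22.5² + 25² + 13.6² + 2·[8.7·22.5·0.41 + 8.7·25·0.21 + 8.7·13.6·0.21 + 22.5·25·0.23 + 22.5·13.6·0.58 + 25·13.6·0.30] = 1391.9 + 1119.27 = 2511.17.
With uncorrelated errors the cross-covariances are all true-score covariance, so they carry over unchanged; only the diagonal terms shrink to ρᵢσᵢ².
True-score variance = [8.7²·0.78 + 22.5²·0.65 + 25²·0.56 + 13.6²·0.78] + 1119.27 = 882.37 + 1119.27 = 2001.64.
Reliability = 2001.64 / 2511.17 = 0.797.

0.797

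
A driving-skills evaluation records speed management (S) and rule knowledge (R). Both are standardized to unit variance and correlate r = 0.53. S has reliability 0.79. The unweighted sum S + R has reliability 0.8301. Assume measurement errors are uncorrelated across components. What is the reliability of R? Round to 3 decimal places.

Var(S+R) = 2 + 2·0.53 = 3.060.
True-score variance = ρ_S + ρ_R + 2·0.53, so 0.8301 = (0.79 + ρ_R + 1.06) / 3.060.
ρ_R = 0.8301·3.060 − 0.79 − 1.06 = 0.690.

0.690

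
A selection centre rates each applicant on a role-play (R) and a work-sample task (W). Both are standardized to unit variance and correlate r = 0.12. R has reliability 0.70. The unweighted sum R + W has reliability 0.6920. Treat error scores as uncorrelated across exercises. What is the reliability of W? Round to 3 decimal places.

Var(R+W) = 2 + 2·0.12 = 2.240.
True-score variance = ρ_R + ρ_W + 2·0.12, so 0.6920 = (0.70 + ρ_W + 0.24) / 2.240.
ρ_W = 0.6920·2.240 − 0.70 − 0.24 = 0.610.

0.610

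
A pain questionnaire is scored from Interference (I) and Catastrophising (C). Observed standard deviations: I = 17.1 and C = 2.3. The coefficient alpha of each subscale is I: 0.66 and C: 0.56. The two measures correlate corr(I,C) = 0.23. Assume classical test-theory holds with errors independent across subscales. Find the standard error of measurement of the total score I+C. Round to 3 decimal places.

10.087

Var(total) = 297.7 + 18.0918 = 315.792.
True-score variance = 195.953 + 18.0918 = 214.045, so reliability = 0.6778.
Error variance = 315.792 − 214.045 = 101.747; SEM = √101.747 = 10.087.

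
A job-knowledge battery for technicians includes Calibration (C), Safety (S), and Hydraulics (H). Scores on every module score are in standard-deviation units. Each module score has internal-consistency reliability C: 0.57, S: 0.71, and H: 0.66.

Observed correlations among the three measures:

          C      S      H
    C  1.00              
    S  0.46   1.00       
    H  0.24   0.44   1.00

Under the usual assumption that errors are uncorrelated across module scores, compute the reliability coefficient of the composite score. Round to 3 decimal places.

0.799

Var(C+S+H) = 3 + 2·[0.46 + 0.24 + 0.44] = 3 + 2.28 = 5.28.
Under uncorrelated errors the observed covariances equal the true-score covariances, so only the own-variance terms attenuate.
True-score variance = [0.57 + 0.71 + 0.66] + 2.28 = 1.94 + 2.28 = 4.22.
Reliability = 4.22 / 5.28 = 0.799.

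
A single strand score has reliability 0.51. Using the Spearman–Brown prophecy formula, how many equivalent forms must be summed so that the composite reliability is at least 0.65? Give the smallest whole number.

k ≥ ρ*(1−ρ₁)/(ρ₁(1−ρ*)) = 0.65·0.49 / (0.51·0.35) = 1.784.
Smallest integer k = 2.

2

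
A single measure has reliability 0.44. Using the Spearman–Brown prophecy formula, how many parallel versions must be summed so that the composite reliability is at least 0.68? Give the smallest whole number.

k ≥ ρ*(1−ρ₁)/(ρ₁(1−ρ*)) = 0.68·0.56 / (0.44·0.32) = 2.705.
Smallest integer k = 3.

3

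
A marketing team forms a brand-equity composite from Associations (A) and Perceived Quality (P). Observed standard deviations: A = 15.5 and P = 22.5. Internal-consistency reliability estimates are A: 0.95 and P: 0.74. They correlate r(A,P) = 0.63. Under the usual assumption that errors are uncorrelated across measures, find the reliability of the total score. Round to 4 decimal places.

0.8789

Var(A+P) = 15.5² + 22.5² + 2·[15.5·22.5·0.63] = 746.5 + 439.425 = 1185.92.
Because errors are independent across components, Cov(Tᵢ,Tⱼ) = Cov(Xᵢ,Xⱼ); the off-diagonal part of the true-score variance is the same as above.
True-score variance = [15.5²·0.95 + 22.5²·0.74] + 439.425 = 602.862 + 439.425 = 1042.29.
Reliability = 1042.29 / 1185.92 = 0.8789.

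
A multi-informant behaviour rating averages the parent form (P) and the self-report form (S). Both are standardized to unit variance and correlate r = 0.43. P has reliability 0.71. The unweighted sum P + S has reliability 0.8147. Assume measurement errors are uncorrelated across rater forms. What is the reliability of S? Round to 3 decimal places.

0.760

Var(P+S) = 2 + 2·0.43 = 2.860.
True-score variance = ρ_P + ρ_S + 2·0.43, so 0.8147 = (0.71 + ρ_S + 0.86) / 2.860.
ρ_S = 0.8147·2.860 − 0.71 − 0.86 = 0.760.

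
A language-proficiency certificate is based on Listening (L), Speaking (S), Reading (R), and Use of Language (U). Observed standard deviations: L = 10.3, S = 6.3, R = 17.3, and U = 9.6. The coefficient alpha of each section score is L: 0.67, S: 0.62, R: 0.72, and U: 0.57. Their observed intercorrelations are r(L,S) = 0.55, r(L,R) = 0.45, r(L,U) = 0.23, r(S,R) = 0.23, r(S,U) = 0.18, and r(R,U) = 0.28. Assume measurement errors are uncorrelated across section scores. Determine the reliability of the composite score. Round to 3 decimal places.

Var(L+S+R+U) = 10.3² + 6.3² + 17.3² + 9.6² + 2·[10.3·6.3·0.55 + 10.3·17.3·0.45 + 10.3·9.6·0.23 + 6.3·17.3·0.23 + 6.3·9.6·0.18 + 17.3·9.6·0.28] = 537.23 + 442.148 = 979.378.
With uncorrelated errors the cross-covariances are all true-score covariance, so they carry over unchanged; only the diagonal terms shrink to ρᵢσᵢ².
True-score variance = [10.3²·0.67 + 6.3²·0.62 + 17.3²·0.72 + 9.6²·0.57] + 442.148 = 363.708 + 442.148 = 805.856.
Reliability = 805.856 / 979.378 = 0.823.

0.823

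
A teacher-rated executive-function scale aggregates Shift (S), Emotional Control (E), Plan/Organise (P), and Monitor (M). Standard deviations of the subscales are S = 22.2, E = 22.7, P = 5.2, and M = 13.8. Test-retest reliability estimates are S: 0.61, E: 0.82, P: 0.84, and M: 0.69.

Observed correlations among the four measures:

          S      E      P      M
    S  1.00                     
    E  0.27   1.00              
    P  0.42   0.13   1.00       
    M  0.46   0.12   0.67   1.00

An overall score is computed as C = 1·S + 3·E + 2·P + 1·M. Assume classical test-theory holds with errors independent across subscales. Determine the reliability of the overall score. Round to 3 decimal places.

0.849

Var(C) = 22.2² + 3²·22.7² + 2²·5.2² + 13.8² + 2·[3·22.2·22.7·0.27 + 2·22.2·5.2·0.42 + 22.2·13.8·0.46 + 6·22.7·5.2·0.13 + 3·22.7·13.8·0.12 + 2·5.2·13.8·0.67] = 5429.05 + 1894.18 = 7323.23.
Under uncorrelated errors the observed covariances equal the true-score covariances, so only the own-variance terms attenuate.
True-score variance = [22.2²·0.61 + 3²·22.7²·0.82 + 2²·5.2²·0.84 + 13.8²·0.69] + 1894.18 = 4325.73 + 1894.18 = 6219.91.
Reliability = 6219.91 / 7323.23 = 0.849.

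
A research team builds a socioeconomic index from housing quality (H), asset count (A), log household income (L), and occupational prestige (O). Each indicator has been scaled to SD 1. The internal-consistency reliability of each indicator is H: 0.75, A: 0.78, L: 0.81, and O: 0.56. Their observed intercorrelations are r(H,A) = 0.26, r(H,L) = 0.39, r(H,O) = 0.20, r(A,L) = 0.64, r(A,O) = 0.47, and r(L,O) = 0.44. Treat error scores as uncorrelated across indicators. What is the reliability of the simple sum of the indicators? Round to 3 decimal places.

0.875

Var(H+A+L+O) = 4 + 2·[0.26 + 0.39 + 0.20 + 0.64 + 0.47 + 0.44] = 4 + 4.8 = 8.8.
Because errors are independent across components, Cov(Tᵢ,Tⱼ) = Cov(Xᵢ,Xⱼ); the off-diagonal part of the true-score variance is the same as above.
True-score variance = [0.75 + 0.78 + 0.81 + 0.56] + 4.8 = 2.9 + 4.8 = 7.7.
Reliability = 7.7 / 8.8 = 0.875.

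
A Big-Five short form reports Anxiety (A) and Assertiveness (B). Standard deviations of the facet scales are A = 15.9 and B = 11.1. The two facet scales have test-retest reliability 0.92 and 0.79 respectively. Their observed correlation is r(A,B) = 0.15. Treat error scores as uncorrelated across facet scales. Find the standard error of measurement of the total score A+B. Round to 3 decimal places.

6.790

Var(total) = 376.02 + 52.947 = 428.967.
True-score variance = 329.921 + 52.947 = 382.868, so reliability = 0.8925.
Error variance = 428.967 − 382.868 = 46.0989; SEM = √46.0989 = 6.790.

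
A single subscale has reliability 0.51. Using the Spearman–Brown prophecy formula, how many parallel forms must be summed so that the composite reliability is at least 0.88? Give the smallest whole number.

8

k ≥ ρ*(1−ρ₁)/(ρ₁(1−ρ*)) = 0.88·0.49 / (0.51·0.12) = 7.046.
Smallest integer k = 8.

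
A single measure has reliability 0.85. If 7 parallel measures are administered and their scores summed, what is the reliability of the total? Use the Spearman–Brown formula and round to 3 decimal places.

ρ_k = kρ / (1 + (k−1)ρ) = 7·0.85 / (1 + 6·0.85) = 5.950 / 6.100 = 0.975.

0.975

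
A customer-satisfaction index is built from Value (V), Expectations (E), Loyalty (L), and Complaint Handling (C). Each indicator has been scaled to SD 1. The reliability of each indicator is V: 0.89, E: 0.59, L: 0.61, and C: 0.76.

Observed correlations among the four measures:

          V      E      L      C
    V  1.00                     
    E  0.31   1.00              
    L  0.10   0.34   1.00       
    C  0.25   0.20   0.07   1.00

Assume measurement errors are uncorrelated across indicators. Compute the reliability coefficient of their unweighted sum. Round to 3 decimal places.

0.824

Var(V+E+L+C) = 4 + 2·[0.31 + 0.10 + 0.25 + 0.34 + 0.20 + 0.07] = 4 + 2.54 = 6.54.
Under uncorrelated errors the observed covariances equal the true-score covariances, so only the own-variance terms attenuate.
True-score variance = [0.89 + 0.59 + 0.61 + 0.76] + 2.54 = 2.85 + 2.54 = 5.39.
Reliability = 5.39 / 6.54 = 0.824.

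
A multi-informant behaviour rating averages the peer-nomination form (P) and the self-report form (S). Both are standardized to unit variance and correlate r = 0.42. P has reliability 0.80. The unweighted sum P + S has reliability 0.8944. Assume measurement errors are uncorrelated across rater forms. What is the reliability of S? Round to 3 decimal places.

0.900

Var(P+S) = 2 + 2·0.42 = 2.840.
True-score variance = ρ_P + ρ_S + 2·0.42, so 0.8944 = (0.80 + ρ_S + 0.84) / 2.840.
ρ_S = 0.8944·2.840 − 0.80 − 0.84 = 0.900.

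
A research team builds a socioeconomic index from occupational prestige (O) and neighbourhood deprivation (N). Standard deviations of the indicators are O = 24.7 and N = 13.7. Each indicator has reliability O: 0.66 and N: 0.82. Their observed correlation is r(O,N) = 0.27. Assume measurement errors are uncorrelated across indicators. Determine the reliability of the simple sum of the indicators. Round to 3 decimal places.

0.754

Var(O+N) = 24.7² + 13.7² + 2·[24.7·13.7·0.27] = 797.78 + 182.731 = 980.511.
Because errors are independent across components, Cov(Tᵢ,Tⱼ) = Cov(Xᵢ,Xⱼ); the off-diagonal part of the true-score variance is the same as above.
True-score variance = [24.7²·0.66 + 13.7²·0.82] + 182.731 = 556.565 + 182.731 = 739.296.
Reliability = 739.296 / 980.511 = 0.754.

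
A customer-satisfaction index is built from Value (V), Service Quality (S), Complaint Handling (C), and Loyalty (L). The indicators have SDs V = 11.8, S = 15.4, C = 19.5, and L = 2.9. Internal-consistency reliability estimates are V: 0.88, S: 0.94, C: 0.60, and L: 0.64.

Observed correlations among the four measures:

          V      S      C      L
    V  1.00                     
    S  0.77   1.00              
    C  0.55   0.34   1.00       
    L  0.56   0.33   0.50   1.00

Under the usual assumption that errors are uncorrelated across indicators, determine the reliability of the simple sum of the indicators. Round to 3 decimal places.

Var(V+S+C+L) = 11.8² + 15.4² + 19.5² + 2.9² + 2·[11.8·15.4·0.77 + 11.8·19.5·0.55 + 11.8·2.9·0.56 + 15.4·19.5·0.34 + 15.4·2.9·0.33 + 19.5·2.9·0.50] = 765.06 + 861.515 = 1626.57.
With uncorrelated errors the cross-covariances are all true-score covariance, so they carry over unchanged; only the diagonal terms shrink to ρᵢσᵢ².
True-score variance = [11.8²·0.88 + 15.4²·0.94 + 19.5²·0.60 + 2.9²·0.64] + 861.515 = 578.994 + 861.515 = 1440.51.
Reliability = 1440.51 / 1626.57 = 0.886.

0.886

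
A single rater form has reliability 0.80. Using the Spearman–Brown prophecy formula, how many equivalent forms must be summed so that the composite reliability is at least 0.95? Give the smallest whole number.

k ≥ ρ*(1−ρ₁)/(ρ₁(1−ρ*)) = 0.95·0.20 / (0.80·0.05) = 4.750.
Smallest integer k = 5.

5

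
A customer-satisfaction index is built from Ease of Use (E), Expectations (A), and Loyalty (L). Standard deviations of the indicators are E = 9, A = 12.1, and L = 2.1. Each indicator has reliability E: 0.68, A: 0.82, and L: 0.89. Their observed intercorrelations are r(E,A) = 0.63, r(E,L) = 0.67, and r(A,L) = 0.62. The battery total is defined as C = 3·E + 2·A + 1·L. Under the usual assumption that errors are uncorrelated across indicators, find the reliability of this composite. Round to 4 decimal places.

Var(C) = 3²·9² + 2²·12.1² + 2.1² + 2·[6·9·12.1·0.63 + 3·9·2.1·0.67 + 2·12.1·2.1·0.62] = 1319.05 + 962.279 = 2281.33.
With uncorrelated errors the cross-covariances are all true-score covariance, so they carry over unchanged; only the diagonal terms shrink to ρᵢσᵢ².
True-score variance = [3²·9²·0.68 + 2²·12.1²·0.82 + 2.1²·0.89] + 962.279 = 979.87 + 962.279 = 1942.15.
Reliability = 1942.15 / 2281.33 = 0.8513.

0.8513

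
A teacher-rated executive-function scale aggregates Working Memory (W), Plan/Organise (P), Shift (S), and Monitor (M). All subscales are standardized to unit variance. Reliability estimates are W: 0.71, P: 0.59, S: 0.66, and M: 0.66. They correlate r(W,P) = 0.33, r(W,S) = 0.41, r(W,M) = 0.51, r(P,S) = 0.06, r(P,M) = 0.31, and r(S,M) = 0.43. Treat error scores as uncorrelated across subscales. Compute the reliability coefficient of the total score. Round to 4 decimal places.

0.8296

Var(W+P+S+M) = 4 + 2·[0.33 + 0.41 + 0.51 + 0.06 + 0.31 + 0.43] = 4 + 4.1 = 8.1.
With uncorrelated errors the cross-covariances are all true-score covariance, so they carry over unchanged; only the diagonal terms shrink to ρᵢσᵢ².
True-score variance = [0.71 + 0.59 + 0.66 + 0.66] + 4.1 = 2.62 + 4.1 = 6.72.
Reliability = 6.72 / 8.1 = 0.8296.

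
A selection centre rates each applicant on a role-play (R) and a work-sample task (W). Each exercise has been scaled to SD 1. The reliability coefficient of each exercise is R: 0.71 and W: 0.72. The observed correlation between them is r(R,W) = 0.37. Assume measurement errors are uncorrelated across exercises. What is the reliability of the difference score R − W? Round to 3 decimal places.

0.548

Var(R−W) = 1 + 1 − 2·0.37 = 2 − 0.74 = 1.26.
Because errors are independent across components, Cov(Tᵢ,Tⱼ) = Cov(Xᵢ,Xⱼ); the off-diagonal part of the true-score variance is the same as above.
True-score variance = [0.71 + 0.72] − 0.74 = 1.43 − 0.74 = 0.69.
Reliability = 0.69 / 1.26 = 0.548.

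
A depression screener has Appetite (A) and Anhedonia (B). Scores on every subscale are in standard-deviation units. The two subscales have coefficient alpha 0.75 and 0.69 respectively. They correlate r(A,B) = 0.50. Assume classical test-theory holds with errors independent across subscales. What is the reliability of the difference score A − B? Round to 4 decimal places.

0.4400

Var(A−B) = 1 + 1 − 2·0.50 = 2 − 1 = 1.
With uncorrelated errors the cross-covariances are all true-score covariance, so they carry over unchanged; only the diagonal terms shrink to ρᵢσᵢ².
True-score variance = [0.75 + 0.69] − 1 = 1.44 − 1 = 0.44.
Reliability = 0.44 / 1 = 0.4400.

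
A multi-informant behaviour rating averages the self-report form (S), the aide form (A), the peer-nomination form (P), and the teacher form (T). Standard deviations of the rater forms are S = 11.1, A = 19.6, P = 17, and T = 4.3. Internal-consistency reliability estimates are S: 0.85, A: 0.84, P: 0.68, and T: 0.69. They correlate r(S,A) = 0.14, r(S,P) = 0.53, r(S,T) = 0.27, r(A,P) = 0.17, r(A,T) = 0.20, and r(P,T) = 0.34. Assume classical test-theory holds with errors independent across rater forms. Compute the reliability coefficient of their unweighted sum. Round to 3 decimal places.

0.863

Var(S+A+P+T) = 11.1² + 19.6² + 17² + 4.3² + 2·[11.1·19.6·0.14 + 11.1·17·0.53 + 11.1·4.3·0.27 + 19.6·17·0.17 + 19.6·4.3·0.20 + 17·4.3·0.34] = 814.86 + 483.421 = 1298.28.
Under uncorrelated errors the observed covariances equal the true-score covariances, so only the own-variance terms attenuate.
True-score variance = [11.1²·0.85 + 19.6²·0.84 + 17²·0.68 + 4.3²·0.69] + 483.421 = 636.701 + 483.421 = 1120.12.
Reliability = 1120.12 / 1298.28 = 0.863.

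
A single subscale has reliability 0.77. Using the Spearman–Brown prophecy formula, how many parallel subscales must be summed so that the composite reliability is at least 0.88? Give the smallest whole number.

3

k ≥ ρ*(1−ρ₁)/(ρ₁(1−ρ*)) = 0.88·0.23 / (0.77·0.12) = 2.190.
Smallest integer k = 3.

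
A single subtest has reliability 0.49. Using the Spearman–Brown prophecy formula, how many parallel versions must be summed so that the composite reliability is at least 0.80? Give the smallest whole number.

k ≥ ρ*(1−ρ₁)/(ρ₁(1−ρ*)) = 0.80·0.51 / (0.49·0.20) = 4.163.
Smallest integer k = 5.

5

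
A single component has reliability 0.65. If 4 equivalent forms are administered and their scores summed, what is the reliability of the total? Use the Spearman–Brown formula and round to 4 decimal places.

ρ_k = kρ / (1 + (k−1)ρ) = 4·0.65 / (1 + 3·0.65) = 2.600 / 2.950 = 0.8814.

0.8814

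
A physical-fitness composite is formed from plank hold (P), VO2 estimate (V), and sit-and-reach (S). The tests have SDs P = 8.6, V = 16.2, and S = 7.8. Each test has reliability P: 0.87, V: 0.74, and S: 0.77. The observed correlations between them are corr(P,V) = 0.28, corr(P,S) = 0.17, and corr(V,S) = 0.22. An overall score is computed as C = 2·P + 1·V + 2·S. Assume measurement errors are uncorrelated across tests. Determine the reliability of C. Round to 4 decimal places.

Var(C) = 2²·8.6² + 16.2² + 2²·7.8² + 2·[2·8.6·16.2·0.28 + 4·8.6·7.8·0.17 + 2·16.2·7.8·0.22] = 801.64 + 358.464 = 1160.1.
Under uncorrelated errors the observed covariances equal the true-score covariances, so only the own-variance terms attenuate.
True-score variance = [2²·8.6²·0.87 + 16.2²·0.74 + 2²·7.8²·0.77] + 358.464 = 638.974 + 358.464 = 997.438.
Reliability = 997.438 / 1160.1 = 0.8598.

0.8598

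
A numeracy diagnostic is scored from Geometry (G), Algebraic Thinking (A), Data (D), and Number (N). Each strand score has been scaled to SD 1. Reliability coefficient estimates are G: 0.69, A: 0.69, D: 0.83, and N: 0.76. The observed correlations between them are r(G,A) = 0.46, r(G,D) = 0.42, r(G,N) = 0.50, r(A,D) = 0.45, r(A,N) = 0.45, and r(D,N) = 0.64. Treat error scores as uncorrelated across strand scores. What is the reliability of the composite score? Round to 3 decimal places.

0.895

Var(G+A+D+N) = 4 + 2·[0.46 + 0.42 + 0.50 + 0.45 + 0.45 + 0.64] = 4 + 5.84 = 9.84.
Under uncorrelated errors the observed covariances equal the true-score covariances, so only the own-variance terms attenuate.
True-score variance = [0.69 + 0.69 + 0.83 + 0.76] + 5.84 = 2.97 + 5.84 = 8.81.
Reliability = 8.81 / 9.84 = 0.895.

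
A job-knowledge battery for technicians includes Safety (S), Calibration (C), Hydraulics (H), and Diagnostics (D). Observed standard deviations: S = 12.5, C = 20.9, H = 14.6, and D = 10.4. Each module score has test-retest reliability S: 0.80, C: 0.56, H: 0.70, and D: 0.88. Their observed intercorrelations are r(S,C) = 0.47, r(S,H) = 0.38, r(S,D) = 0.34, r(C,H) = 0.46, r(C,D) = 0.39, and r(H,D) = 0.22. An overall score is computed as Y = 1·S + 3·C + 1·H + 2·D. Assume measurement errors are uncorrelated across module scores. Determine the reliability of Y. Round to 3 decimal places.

0.759

Var(Y) = 12.5² + 3²·20.9² + 14.6² + 2²·10.4² + 2·[3·12.5·20.9·0.47 + 12.5·14.6·0.38 + 2·12.5·10.4·0.34 + 3·20.9·14.6·0.46 + 6·20.9·10.4·0.39 + 2·14.6·10.4·0.22] = 4733.34 + 3045.28 = 7778.62.
Because errors are independent across components, Cov(Tᵢ,Tⱼ) = Cov(Xᵢ,Xⱼ); the off-diagonal part of the true-score variance is the same as above.
True-score variance = [12.5²·0.80 + 3²·20.9²·0.56 + 14.6²·0.70 + 2²·10.4²·0.88] + 3045.28 = 2856.46 + 3045.28 = 5901.73.
Reliability = 5901.73 / 7778.62 = 0.759.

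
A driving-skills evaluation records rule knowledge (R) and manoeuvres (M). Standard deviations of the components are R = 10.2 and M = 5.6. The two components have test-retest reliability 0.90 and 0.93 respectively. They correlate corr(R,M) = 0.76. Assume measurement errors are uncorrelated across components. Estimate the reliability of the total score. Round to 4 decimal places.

Var(R+M) = 10.2² + 5.6² + 2·[10.2·5.6·0.76] = 135.4 + 86.8224 = 222.222.
Under uncorrelated errors the observed covariances equal the true-score covariances, so only the own-variance terms attenuate.
True-score variance = [10.2²·0.90 + 5.6²·0.93] + 86.8224 = 122.801 + 86.8224 = 209.623.
Reliability = 209.623 / 222.222 = 0.9433.

0.9433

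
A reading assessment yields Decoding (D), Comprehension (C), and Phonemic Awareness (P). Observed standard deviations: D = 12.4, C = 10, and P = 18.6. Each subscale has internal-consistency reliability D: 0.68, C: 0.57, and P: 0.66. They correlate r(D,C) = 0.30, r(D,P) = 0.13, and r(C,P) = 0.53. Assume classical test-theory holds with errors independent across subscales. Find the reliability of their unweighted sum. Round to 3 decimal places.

0.775

Var(D+C+P) = 12.4² + 10² + 18.6² + 2·[12.4·10·0.30 + 12.4·18.6·0.13 + 10·18.6·0.53] = 599.72 + 331.526 = 931.246.
Because errors are independent across components, Cov(Tᵢ,Tⱼ) = Cov(Xᵢ,Xⱼ); the off-diagonal part of the true-score variance is the same as above.
True-score variance = [12.4²·0.68 + 10²·0.57 + 18.6²·0.66] + 331.526 = 389.89 + 331.526 = 721.417.
Reliability = 721.417 / 931.246 = 0.775.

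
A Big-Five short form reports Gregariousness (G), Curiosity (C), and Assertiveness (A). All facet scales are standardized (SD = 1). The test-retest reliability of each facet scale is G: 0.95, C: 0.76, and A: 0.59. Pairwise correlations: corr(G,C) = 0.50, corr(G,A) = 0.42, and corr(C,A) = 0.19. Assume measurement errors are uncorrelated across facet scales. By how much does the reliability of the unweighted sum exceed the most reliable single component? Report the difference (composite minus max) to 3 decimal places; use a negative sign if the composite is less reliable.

Var(sum) = 3 + 2.22 = 5.22; true-score variance = 2.3 + 2.22 = 4.52; composite reliability = 0.8659.
Max component reliability = 0.9500.
Difference = 0.8659 − 0.9500 = -0.084.

-0.084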